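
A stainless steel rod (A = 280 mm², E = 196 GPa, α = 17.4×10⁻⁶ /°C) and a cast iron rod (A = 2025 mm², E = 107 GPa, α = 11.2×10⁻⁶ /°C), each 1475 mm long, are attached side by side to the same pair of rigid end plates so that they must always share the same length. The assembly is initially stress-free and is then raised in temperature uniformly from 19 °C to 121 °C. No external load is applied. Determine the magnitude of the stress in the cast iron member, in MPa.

The stainless steel has the larger α, so on heating it would change length more than the cast iron if both were free. The rigid plates force a common final length, so the stainless steel is put into compression and the cast iron into tension, with equal and opposite forces P (no external load).
Setting the final lengths equal and cancelling L: (α₁ − α₂)ΔT = P/(A₁E₁) + P/(A₂E₂).
|α₁ − α₂|·ΔT = 6.2×10⁻⁶ × 102 = 0.0006324.
1/(A₁E₁) + 1/(A₂E₂) = 1/(280×196×10³) + 1/(2025×107×10³) = 2.284×10⁻⁸ N⁻¹.
So P = 0.0006324 / 2.284×10⁻⁸ = 27.69 kN.
σ_{cast iron} = P/A₂ = 27690/2025 = 13.68 MPa, tensile.

σ ≈ 13.7 MPa (tensile)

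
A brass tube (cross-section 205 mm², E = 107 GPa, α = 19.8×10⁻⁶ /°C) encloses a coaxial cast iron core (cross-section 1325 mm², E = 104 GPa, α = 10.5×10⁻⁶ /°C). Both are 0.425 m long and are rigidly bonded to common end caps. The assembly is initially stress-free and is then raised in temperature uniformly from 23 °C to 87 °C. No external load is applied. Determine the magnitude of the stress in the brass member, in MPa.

Both members must finish at the same length. With the larger α, the brass tends to over-expand; the plates restrain it, putting the brass in compression and the cast iron in tension. With no external load the two internal forces are equal and opposite, magnitude P.
Equating the net (thermal + elastic) strains gives |α₁ − α₂|·ΔT = P·[1/(A₁E₁) + 1/(A₂E₂)].
|α₁ − α₂|·ΔT = 9.3×10⁻⁶ × 64 = 0.0005952.
1/(A₁E₁) + 1/(A₂E₂) = 1/(205×107×10³) + 1/(1325×104×10³) = 5.285×10⁻⁸ N⁻¹.
P = 0.0005952 / 5.285×10⁻⁸ = 11260 N = 11.26 kN.
σ_{brass} = P/A₁ = 11260/205 = 54.94 MPa, compressive.

σ ≈ 54.9 MPa (compressive)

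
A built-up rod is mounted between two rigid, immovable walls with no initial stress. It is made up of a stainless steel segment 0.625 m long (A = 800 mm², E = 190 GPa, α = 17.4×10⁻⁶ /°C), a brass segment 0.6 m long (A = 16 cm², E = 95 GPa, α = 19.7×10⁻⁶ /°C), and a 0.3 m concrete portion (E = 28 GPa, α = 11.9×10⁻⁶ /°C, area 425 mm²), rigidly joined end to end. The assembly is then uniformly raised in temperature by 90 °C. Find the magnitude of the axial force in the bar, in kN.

Free thermal expansion of the whole bar: Σ αᵢΔT Lᵢ = 17.4×10⁻⁶×90×625 + 19.7×10⁻⁶×90×600 + 11.9×10⁻⁶×90×300 = 2.364 mm.
The rigid supports impose zero overall length change; the single axial force P common to all segments must satisfy P Σ Lᵢ/(AᵢEᵢ) = δ_free.
The series flexibility is Σ Lᵢ/(AᵢEᵢ) = 625/(800×190×10³) + 600/(1600×95×10³) + 300/(425×28×10³) = 3.327×10⁻⁵ mm/N.
P = 2.364 / 3.327×10⁻⁵ = 71050 N = 71.05 kN, compressive.

P ≈ 71.1 kN (compressive)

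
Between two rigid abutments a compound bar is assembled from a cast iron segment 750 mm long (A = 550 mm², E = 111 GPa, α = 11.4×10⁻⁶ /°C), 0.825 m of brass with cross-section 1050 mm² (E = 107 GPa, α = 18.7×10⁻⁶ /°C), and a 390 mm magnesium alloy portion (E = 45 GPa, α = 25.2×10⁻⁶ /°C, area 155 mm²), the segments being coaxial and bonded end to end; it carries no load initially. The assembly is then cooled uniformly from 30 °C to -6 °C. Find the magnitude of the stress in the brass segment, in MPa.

With the walls removed the bar would change length by δ_free = Σ αᵢΔT Lᵢ = 11.4×10⁻⁶×36×750 + 18.7×10⁻⁶×36×825 + 25.2×10⁻⁶×36×390 = 1.217 mm.
Since the ends are fixed, an axial force P builds up, equal in every segment, with P · Σ Lᵢ/(AᵢEᵢ) = δ_free.
Σ Lᵢ/(AᵢEᵢ) = 750/(550×111×10³) + 825/(1050×107×10³) + 390/(155×45×10³) = 7.554×10⁻⁵ mm/N.
P = 1.217 / 7.554×10⁻⁵ = 16110 N = 16.11 kN, tensile.
σ_{brass} = P / A = 16110 / 1050 = 15.34 MPa.

σ ≈ 15.3 MPa (tensile)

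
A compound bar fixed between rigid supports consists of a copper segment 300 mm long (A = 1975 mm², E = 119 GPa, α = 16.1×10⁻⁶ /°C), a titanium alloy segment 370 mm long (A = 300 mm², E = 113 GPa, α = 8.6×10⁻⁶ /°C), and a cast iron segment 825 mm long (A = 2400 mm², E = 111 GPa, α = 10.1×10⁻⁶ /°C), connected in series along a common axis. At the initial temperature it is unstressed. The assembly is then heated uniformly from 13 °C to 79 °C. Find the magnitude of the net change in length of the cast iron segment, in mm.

|ΔL| ≈ 0.331 mm

With the walls removed the bar would change length by δ_free = Σ αᵢΔT Lᵢ = 16.1×10⁻⁶×66×300 + 8.6×10⁻⁶×66×370 + 10.1×10⁻⁶×66×825 = 1.079 mm.
Since the ends are fixed, an axial force P builds up, equal in every segment, with P · Σ Lᵢ/(AᵢEᵢ) = δ_free.
The series flexibility is Σ Lᵢ/(AᵢEᵢ) = 300/(1975×119×10³) + 370/(300×113×10³) + 825/(2400×111×10³) = 1.529×10⁻⁵ mm/N.
Hence P = δ_free / Σ(L/AE) = 1.079/1.529×10⁻⁵ = 70.56 kN (compressive).
For the cast iron segment, free thermal change = 10.1×10⁻⁶×66×825 = 0.5499 mm and elastic change from P = 70560×825/(2400×111×10³) = 0.2185 mm; these oppose, so the net change is 0.331 mm (segment lengthens).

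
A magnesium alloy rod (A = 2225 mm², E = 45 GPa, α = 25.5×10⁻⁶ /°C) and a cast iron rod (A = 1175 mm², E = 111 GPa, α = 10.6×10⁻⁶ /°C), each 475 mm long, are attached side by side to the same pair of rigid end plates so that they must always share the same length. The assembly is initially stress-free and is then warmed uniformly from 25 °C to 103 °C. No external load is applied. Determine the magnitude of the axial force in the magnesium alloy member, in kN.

Equilibrium of a rigid end plate with no external load gives equal and opposite internal forces ±P in the two members. Since α_{magnesium alloy} > α_{cast iron}, heating drives the magnesium alloy into compression and the cast iron into tension.
Compatibility of the two members (thermal + elastic change equal): (α₁ − α₂)ΔT = P·[1/(A₁E₁) + 1/(A₂E₂)].
|α₁ − α₂|·ΔT = 14.9×10⁻⁶ × 78 = 0.001162.
1/(A₁E₁) + 1/(A₂E₂) = 1/(2225×45×10³) + 1/(1175×111×10³) = 1.765×10⁻⁸ N⁻¹.
P = 0.001162 / 1.765×10⁻⁸ = 65830 N = 65.83 kN.

P ≈ 65.8 kN (compressive in the magnesium alloy)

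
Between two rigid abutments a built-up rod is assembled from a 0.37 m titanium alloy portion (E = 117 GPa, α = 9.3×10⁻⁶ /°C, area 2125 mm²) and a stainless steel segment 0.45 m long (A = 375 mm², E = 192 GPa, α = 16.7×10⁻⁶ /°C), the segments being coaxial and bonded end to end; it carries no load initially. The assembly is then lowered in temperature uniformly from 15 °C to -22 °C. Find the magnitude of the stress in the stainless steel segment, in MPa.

With the walls removed the bar would change length by δ_free = Σ αᵢΔT Lᵢ = 9.3×10⁻⁶×37×370 + 16.7×10⁻⁶×37×450 = 0.4054 mm.
Since the ends are fixed, an axial force P builds up, equal in every segment, with P · Σ Lᵢ/(AᵢEᵢ) = δ_free.
Σ Lᵢ/(AᵢEᵢ) = 370/(2125×117×10³) + 450/(375×192×10³) = 7.738×10⁻⁶ mm/N.
P = 0.4054 / 7.738×10⁻⁶ = 52390 N = 52.39 kN, tensile.
σ_{stainless steel} = P / A = 52390 / 375 = 139.7 MPa.

σ ≈ 140 MPa (tensile)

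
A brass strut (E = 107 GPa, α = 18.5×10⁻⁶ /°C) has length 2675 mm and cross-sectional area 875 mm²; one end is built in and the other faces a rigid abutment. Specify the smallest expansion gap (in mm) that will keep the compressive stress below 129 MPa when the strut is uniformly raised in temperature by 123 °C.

g ≈ 2.86 mm

Free expansion if unrestrained: δ_free = αΔT L = 18.5×10⁻⁶ × 123 × 2675 = 6.087 mm.
A stress of 129 MPa corresponds to the wall pushing the strut back by σL/E = 129×2675/(107×10³) = 3.225 mm.
The gap must absorb the remainder: g_min = 6.087 − 3.225 = 2.862 mm.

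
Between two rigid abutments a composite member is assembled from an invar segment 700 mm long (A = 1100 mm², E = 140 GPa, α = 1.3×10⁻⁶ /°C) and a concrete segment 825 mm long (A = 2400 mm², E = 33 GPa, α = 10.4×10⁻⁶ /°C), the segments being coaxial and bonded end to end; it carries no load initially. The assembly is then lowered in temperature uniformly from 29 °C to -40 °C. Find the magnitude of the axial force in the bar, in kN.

P ≈ 43.8 kN (tensile)

If the supports were absent, the total length change would be Σ αᵢΔT Lᵢ = 1.3×10⁻⁶×69×700 + 10.4×10⁻⁶×69×825 = 0.6548 mm.
The rigid supports impose zero overall length change; the single axial force P common to all segments must satisfy P Σ Lᵢ/(AᵢEᵢ) = δ_free.
The series flexibility is Σ Lᵢ/(AᵢEᵢ) = 700/(1100×140×10³) + 825/(2400×33×10³) = 1.496×10⁻⁵ mm/N.
P = 0.6548 / 1.496×10⁻⁵ = 43760 N = 43.76 kN, tensile.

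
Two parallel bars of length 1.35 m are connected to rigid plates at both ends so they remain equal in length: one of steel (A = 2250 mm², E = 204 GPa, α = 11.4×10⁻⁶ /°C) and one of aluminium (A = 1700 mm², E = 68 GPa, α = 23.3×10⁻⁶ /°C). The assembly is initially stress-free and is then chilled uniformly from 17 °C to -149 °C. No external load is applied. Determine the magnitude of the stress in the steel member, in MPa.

Equilibrium of a rigid end plate with no external load gives equal and opposite internal forces ±P in the two members. Since α_{aluminium} > α_{steel}, cooling drives the aluminium into tension and the steel into compression.
Compatibility of the two members (thermal + elastic change equal): (α₁ − α₂)ΔT = P·[1/(A₁E₁) + 1/(A₂E₂)].
|α₁ − α₂|·ΔT = 11.9×10⁻⁶ × 166 = 0.001975.
1/(A₁E₁) + 1/(A₂E₂) = 1/(2250×204×10³) + 1/(1700×68×10³) = 1.083×10⁻⁸ N⁻¹.
P = 0.001975 / 1.083×10⁻⁸ = 182400 N = 182.4 kN.
σ_{steel} = P/A₁ = 182400/2250 = 81.07 MPa, compressive.

σ ≈ 81.1 MPa (compressive)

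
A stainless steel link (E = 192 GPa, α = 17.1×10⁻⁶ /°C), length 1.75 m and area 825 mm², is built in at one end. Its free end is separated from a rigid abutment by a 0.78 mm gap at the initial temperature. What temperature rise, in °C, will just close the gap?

ΔT ≈ 26.1 °C

The gap closes when αΔT L = 0.78 mm, since the link is still unstressed at that instant.
So ΔT = g/(αL) = 0.78/(17.1×10⁻⁶ × 1750) = 26.07 °C.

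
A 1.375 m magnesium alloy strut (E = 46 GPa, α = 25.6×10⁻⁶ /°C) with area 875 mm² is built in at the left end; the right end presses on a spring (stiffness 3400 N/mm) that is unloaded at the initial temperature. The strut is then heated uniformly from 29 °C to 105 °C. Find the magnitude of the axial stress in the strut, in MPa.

The unrestrained thermal change is αΔT L = 25.6×10⁻⁶ × 76 × 1375 = 2.675 mm.
With a force P in the spring, the elastic change of the strut is PL/(AE) and that of the spring is P/k; compatibility requires their sum to equal δ_free.
P [ L/(AE) + 1/k ] = δ_free → P [ 1375/(875×46×10³) + 1/(3400) ] = 2.675.
P = 2.675 / 0.0003283 = 8149 N.
σ = P/A = 8149/875 = 9.313 MPa.

σ ≈ 9.31 MPa (compressive)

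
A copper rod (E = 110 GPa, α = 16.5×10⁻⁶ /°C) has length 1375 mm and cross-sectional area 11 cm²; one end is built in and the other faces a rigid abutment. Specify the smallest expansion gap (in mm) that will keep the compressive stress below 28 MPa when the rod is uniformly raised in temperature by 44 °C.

With no wall the rod would lengthen by αΔT L = 16.5×10⁻⁶ × 44 × 1375 = 0.9982 mm.
At the allowable stress the elastic shortening the wall may impose is σL/E = 28 × 1375 / (110×10³) = 0.35 mm.
So the gap has to take up the difference, g_min = δ_free − σL/E = 0.9982 − 0.35 = 0.6482 mm.

g ≈ 0.648 mm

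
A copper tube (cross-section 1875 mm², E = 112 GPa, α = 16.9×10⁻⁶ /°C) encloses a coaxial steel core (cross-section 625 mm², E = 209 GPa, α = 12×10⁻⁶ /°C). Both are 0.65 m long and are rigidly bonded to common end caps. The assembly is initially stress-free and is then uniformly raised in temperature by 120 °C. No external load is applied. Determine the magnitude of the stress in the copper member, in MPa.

Equilibrium of a rigid end plate with no external load gives equal and opposite internal forces ±P in the two members. Since α_{copper} > α_{steel}, heating drives the copper into compression and the steel into tension.
Equating the net (thermal + elastic) strains gives |α₁ − α₂|·ΔT = P·[1/(A₁E₁) + 1/(A₂E₂)].
|α₁ − α₂|·ΔT = 4.9×10⁻⁶ × 120 = 0.000588.
1/(A₁E₁) + 1/(A₂E₂) = 1/(1875×112×10³) + 1/(625×209×10³) = 1.242×10⁻⁸ N⁻¹.
P = 0.000588 / 1.242×10⁻⁸ = 47350 N = 47.35 kN.
σ_{copper} = P/A₁ = 47350/1875 = 25.25 MPa, compressive.

σ ≈ 25.3 MPa (compressive)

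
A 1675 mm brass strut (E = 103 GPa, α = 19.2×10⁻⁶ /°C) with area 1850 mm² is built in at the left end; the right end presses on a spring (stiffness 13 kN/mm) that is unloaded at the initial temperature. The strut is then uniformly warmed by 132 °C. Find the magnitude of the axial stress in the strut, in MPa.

σ ≈ 26.8 MPa (compressive)

The unrestrained thermal change is αΔT L = 19.2×10⁻⁶ × 132 × 1675 = 4.245 mm.
Let P be the compressive force at the spring. The strut shortens elastically by PL/(AE) and the spring compresses by P/k; together these equal δ_free.
So P = δ_free / [L/(AE) + 1/k] = 4.245 / [ 1675/(1850×103×10³) + 1/(13×10³) ].
P = 4.245 / 8.571×10⁻⁵ = 49530 N.
σ = P/A = 49530/1850 = 26.77 MPa.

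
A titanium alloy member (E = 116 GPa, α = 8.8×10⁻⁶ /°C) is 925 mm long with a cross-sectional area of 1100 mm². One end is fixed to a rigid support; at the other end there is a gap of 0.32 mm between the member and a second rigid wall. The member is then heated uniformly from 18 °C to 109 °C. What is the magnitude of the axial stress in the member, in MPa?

σ ≈ 52.8 MPa (compressive)

Free thermal elongation = αΔT L = 8.8×10⁻⁶ × 91 × 925 = 0.7407 mm.
This exceeds the 0.32 mm gap, so the wall pushes back. The portion of expansion that must be recovered elastically is δ_free − gap = 0.7407 − 0.32 = 0.4207 mm.
That suppressed elongation corresponds to σ = E·Δ/L = 116×10³ × 0.4207/925 = 52.76 MPa.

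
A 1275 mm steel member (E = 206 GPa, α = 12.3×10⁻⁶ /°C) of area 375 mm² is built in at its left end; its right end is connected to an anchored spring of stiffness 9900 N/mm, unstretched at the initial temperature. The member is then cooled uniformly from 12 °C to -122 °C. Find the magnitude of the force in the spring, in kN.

P ≈ 17.9 kN

Free thermal contraction: δ_free = αΔT L = 12.3×10⁻⁶ × 134 × 1275 = 2.101 mm.
With a force P in the spring, the elastic change of the member is PL/(AE) and that of the spring is P/k; compatibility requires their sum to equal δ_free.
P [ L/(AE) + 1/k ] = δ_free → P [ 1275/(375×206×10³) + 1/(9900) ] = 2.101.
P = 2.101 / 0.0001175 = 17880 N.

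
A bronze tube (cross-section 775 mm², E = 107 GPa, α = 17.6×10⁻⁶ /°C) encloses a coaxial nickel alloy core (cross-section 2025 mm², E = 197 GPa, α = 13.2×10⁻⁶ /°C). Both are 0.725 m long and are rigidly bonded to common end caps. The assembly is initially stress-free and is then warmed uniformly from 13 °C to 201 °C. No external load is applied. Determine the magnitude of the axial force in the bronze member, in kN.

Both members must finish at the same length. With the larger α, the bronze tends to over-expand; the plates restrain it, putting the bronze in compression and the nickel alloy in tension. With no external load the two internal forces are equal and opposite, magnitude P.
Setting the final lengths equal and cancelling L: (α₁ − α₂)ΔT = P/(A₁E₁) + P/(A₂E₂).
|α₁ − α₂|·ΔT = 4.4×10⁻⁶ × 188 = 0.0008272.
1/(A₁E₁) + 1/(A₂E₂) = 1/(775×107×10³) + 1/(2025×197×10³) = 1.457×10⁻⁸ N⁻¹.
P = 0.0008272 / 1.457×10⁻⁸ = 56790 N = 56.79 kN.

P ≈ 56.8 kN (compressive in the bronze)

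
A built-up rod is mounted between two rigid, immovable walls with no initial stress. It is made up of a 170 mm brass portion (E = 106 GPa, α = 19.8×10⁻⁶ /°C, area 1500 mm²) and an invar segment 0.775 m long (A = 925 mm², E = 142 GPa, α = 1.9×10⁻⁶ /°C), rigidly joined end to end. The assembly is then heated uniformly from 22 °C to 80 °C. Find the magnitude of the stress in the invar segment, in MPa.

If the supports were absent, the total length change would be Σ αᵢΔT Lᵢ = 19.8×10⁻⁶×58×170 + 1.9×10⁻⁶×58×775 = 0.2806 mm.
The walls prevent any net length change, so an axial force P (same in every segment) develops. Compatibility: P · Σ Lᵢ/(AᵢEᵢ) = δ_free.
Σ Lᵢ/(AᵢEᵢ) = 170/(1500×106×10³) + 775/(925×142×10³) = 6.969×10⁻⁶ mm/N.
Hence P = δ_free / Σ(L/AE) = 0.2806/6.969×10⁻⁶ = 40.27 kN (compressive).
σ_{invar} = P / A = 40270 / 925 = 43.53 MPa.

σ ≈ 43.5 MPa (compressive)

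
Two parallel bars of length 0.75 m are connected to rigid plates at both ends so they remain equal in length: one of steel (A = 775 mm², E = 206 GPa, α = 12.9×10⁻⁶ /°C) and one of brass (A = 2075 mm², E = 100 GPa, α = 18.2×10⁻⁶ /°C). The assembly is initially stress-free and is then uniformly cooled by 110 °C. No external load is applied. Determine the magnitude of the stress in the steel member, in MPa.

The brass has the larger α, so on cooling it would change length more than the steel if both were free. The rigid plates force a common final length, so the brass is put into tension and the steel into compression, with equal and opposite forces P (no external load).
Setting the final lengths equal and cancelling L: (α₁ − α₂)ΔT = P/(A₁E₁) + P/(A₂E₂).
|α₁ − α₂|·ΔT = 5.3×10⁻⁶ × 110 = 0.000583.
1/(A₁E₁) + 1/(A₂E₂) = 1/(775×206×10³) + 1/(2075×100×10³) = 1.108×10⁻⁸ N⁻¹.
P = 0.000583 / 1.108×10⁻⁸ = 52600 N = 52.6 kN.
σ_{steel} = P/A₁ = 52600/775 = 67.88 MPa, compressive.

σ ≈ 67.9 MPa (compressive)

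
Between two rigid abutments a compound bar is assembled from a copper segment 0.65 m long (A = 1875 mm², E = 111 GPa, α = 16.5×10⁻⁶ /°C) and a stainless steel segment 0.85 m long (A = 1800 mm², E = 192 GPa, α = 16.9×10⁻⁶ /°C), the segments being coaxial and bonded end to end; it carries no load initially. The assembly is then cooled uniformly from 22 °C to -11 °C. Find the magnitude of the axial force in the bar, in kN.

Free thermal contraction of the whole bar: Σ αᵢΔT Lᵢ = 16.5×10⁻⁶×33×650 + 16.9×10⁻⁶×33×850 = 0.828 mm.
Since the ends are fixed, an axial force P builds up, equal in every segment, with P · Σ Lᵢ/(AᵢEᵢ) = δ_free.
The series flexibility is Σ Lᵢ/(AᵢEᵢ) = 650/(1875×111×10³) + 850/(1800×192×10³) = 5.583×10⁻⁶ mm/N.
Hence P = δ_free / Σ(L/AE) = 0.828/5.583×10⁻⁶ = 148.3 kN (tensile).

P ≈ 148 kN (tensile)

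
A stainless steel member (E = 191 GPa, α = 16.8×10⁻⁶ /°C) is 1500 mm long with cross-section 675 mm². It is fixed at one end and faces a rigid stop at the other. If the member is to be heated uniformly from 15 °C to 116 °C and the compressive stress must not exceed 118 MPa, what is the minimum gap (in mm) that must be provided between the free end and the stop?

g ≈ 1.62 mm

With no wall the member would lengthen by αΔT L = 16.8×10⁻⁶ × 101 × 1500 = 2.545 mm.
A stress of 118 MPa corresponds to the wall pushing the member back by σL/E = 118×1500/(191×10³) = 0.9267 mm.
So the gap has to take up the difference, g_min = δ_free − σL/E = 2.545 − 0.9267 = 1.618 mm.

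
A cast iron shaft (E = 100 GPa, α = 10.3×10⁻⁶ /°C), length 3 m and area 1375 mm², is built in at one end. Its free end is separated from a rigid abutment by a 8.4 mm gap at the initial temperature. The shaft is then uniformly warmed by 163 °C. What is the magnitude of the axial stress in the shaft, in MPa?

If the wall were absent the shaft would grow by αΔT L = 10.3×10⁻⁶ × 163 × 3000 = 5.037 mm.
Since δ_free = 5.04 mm is less than the 8.4 mm gap, the shaft never touches the wall. No axial force develops.

σ ≈ 0 MPa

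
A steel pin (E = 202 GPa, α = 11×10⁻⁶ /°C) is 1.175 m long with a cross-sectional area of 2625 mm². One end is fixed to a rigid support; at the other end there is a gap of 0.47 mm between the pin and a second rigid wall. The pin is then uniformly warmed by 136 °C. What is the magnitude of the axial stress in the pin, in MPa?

σ ≈ 221 MPa (compressive)

Unrestrained expansion: δ_free = αΔT L = 11×10⁻⁶ × 136 × 1175 = 1.758 mm.
The gap closes (δ_free > 0.47 mm) and the wall then resists a further 1.758 − 0.47 = 1.288 mm of expansion.
So σ = E(δ_free − g)/L = 202×10³ × 1.288/1175 = 221.4 MPa.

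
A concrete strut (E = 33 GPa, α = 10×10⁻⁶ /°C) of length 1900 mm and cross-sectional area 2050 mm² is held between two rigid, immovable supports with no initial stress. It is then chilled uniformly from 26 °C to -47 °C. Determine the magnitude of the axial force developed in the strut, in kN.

P ≈ 49.4 kN (tensile)

The ends cannot move, so σ = EαΔT = 33×10³ × 10×10⁻⁶ × 73 = 24.09 MPa.
Then P = σA = 24.09 × 2050 mm² = 49.38 kN, tensile.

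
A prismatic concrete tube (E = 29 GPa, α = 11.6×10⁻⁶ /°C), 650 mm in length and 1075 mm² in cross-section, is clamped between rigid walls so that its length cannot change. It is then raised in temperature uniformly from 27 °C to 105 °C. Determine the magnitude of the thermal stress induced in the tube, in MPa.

σ ≈ 26.2 MPa (compressive)

The supports are rigid, so the total axial strain is zero. The restrained thermal strain is ε = αΔT = 11.6×10⁻⁶ × 78 = 904.8×10⁻⁶.
Hence σ = E·αΔT = 29×10³ × 904.8×10⁻⁶ = 26.24 MPa, compressive.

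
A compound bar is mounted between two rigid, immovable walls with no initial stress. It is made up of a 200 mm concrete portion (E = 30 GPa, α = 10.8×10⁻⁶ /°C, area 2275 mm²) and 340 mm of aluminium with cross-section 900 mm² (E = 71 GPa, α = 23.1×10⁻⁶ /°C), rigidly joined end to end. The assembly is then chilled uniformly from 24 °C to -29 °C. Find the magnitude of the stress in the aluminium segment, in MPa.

σ ≈ 71.5 MPa (tensile)

If the supports were absent, the total length change would be Σ αᵢΔT Lᵢ = 10.8×10⁻⁶×53×200 + 23.1×10⁻⁶×53×340 = 0.5307 mm.
The walls prevent any net length change, so an axial force P (same in every segment) develops. Compatibility: P · Σ Lᵢ/(AᵢEᵢ) = δ_free.
Σ Lᵢ/(AᵢEᵢ) = 200/(2275×30×10³) + 340/(900×71×10³) = 8.251×10⁻⁶ mm/N.
P = 0.5307 / 8.251×10⁻⁶ = 64320 N = 64.32 kN, tensile.
σ_{aluminium} = P / A = 64320 / 900 = 71.47 MPa.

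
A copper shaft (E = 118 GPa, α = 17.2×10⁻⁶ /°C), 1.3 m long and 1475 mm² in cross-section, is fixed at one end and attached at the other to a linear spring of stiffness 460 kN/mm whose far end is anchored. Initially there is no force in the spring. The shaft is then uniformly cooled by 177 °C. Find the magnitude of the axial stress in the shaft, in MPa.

The unrestrained thermal change is αΔT L = 17.2×10⁻⁶ × 177 × 1300 = 3.958 mm.
Let P be the tensile force in the spring. The shaft extends elastically by PL/(AE) and the spring stretches by P/k; together these equal δ_free.
So P = δ_free / [L/(AE) + 1/k] = 3.958 / [ 1300/(1475×118×10³) + 1/(460×10³) ].
P = 3.958 / 9.643×10⁻⁶ = 410400 N.
σ = P/A = 410400/1475 = 278.3 MPa.

σ ≈ 278 MPa (tensile)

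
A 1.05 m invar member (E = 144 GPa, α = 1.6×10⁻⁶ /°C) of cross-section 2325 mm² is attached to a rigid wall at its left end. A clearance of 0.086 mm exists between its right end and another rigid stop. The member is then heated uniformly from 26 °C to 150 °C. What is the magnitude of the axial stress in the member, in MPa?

σ ≈ 16.8 MPa (compressive)

Unrestrained expansion: δ_free = αΔT L = 1.6×10⁻⁶ × 124 × 1050 = 0.2083 mm.
The gap closes (δ_free > 0.086 mm) and the wall then resists a further 0.2083 − 0.086 = 0.1223 mm of expansion.
So σ = E(δ_free − g)/L = 144×10³ × 0.1223/1050 = 16.78 MPa.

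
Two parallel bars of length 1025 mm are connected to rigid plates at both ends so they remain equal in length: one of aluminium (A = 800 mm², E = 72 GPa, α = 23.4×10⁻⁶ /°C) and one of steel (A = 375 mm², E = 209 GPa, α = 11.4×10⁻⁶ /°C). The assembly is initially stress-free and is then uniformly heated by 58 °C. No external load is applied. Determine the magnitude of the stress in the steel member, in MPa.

σ ≈ 61.6 MPa (tensile)

The aluminium has the larger α, so on heating it would change length more than the steel if both were free. The rigid plates force a common final length, so the aluminium is put into compression and the steel into tension, with equal and opposite forces P (no external load).
Compatibility of the two members (thermal + elastic change equal): (α₁ − α₂)ΔT = P·[1/(A₁E₁) + 1/(A₂E₂)].
|α₁ − α₂|·ΔT = 12×10⁻⁶ × 58 = 0.000696.
1/(A₁E₁) + 1/(A₂E₂) = 1/(800×72×10³) + 1/(375×209×10³) = 3.012×10⁻⁸ N⁻¹.
So P = 0.000696 / 3.012×10⁻⁸ = 23.11 kN.
σ_{steel} = P/A₂ = 23110/375 = 61.62 MPa, tensile.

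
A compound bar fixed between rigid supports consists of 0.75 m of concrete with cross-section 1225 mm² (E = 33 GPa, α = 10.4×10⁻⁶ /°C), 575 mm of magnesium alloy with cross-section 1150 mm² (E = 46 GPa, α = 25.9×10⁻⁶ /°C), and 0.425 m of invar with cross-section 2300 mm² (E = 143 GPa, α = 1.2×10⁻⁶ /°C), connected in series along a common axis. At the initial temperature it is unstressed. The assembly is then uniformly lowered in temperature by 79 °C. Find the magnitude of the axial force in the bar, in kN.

P ≈ 59.7 kN (tensile)

With the walls removed the bar would change length by δ_free = Σ αᵢΔT Lᵢ = 10.4×10⁻⁶×79×750 + 25.9×10⁻⁶×79×575 + 1.2×10⁻⁶×79×425 = 1.833 mm.
The rigid supports impose zero overall length change; the single axial force P common to all segments must satisfy P Σ Lᵢ/(AᵢEᵢ) = δ_free.
Σ Lᵢ/(AᵢEᵢ) = 750/(1225×33×10³) + 575/(1150×46×10³) + 425/(2300×143×10³) = 3.071×10⁻⁵ mm/N.
Hence P = δ_free / Σ(L/AE) = 1.833/3.071×10⁻⁵ = 59.68 kN (tensile).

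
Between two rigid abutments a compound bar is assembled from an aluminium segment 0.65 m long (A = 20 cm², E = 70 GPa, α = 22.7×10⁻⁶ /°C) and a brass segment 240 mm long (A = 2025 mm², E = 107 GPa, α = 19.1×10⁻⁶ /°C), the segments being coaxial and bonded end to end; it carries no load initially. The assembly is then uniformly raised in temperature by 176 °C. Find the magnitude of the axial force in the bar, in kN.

P ≈ 592 kN (compressive)

With the walls removed the bar would change length by δ_free = Σ αᵢΔT Lᵢ = 22.7×10⁻⁶×176×650 + 19.1×10⁻⁶×176×240 = 3.404 mm.
The walls prevent any net length change, so an axial force P (same in every segment) develops. Compatibility: P · Σ Lᵢ/(AᵢEᵢ) = δ_free.
Σ Lᵢ/(AᵢEᵢ) = 650/(2000×70×10³) + 240/(2025×107×10³) = 5.751×10⁻⁶ mm/N.
So P = 3.404 / 5.751×10⁻⁶ = 591.9 kN, compressive.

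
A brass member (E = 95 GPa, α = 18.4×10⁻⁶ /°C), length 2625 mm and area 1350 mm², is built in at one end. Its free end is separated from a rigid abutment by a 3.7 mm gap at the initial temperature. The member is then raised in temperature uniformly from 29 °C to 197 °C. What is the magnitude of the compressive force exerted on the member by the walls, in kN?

If the wall were absent the member would grow by αΔT L = 18.4×10⁻⁶ × 168 × 2625 = 8.114 mm.
This exceeds the 3.7 mm gap, so the wall pushes back. The portion of expansion that must be recovered elastically is δ_free − gap = 8.114 − 3.7 = 4.414 mm.
Compatibility: PL/(AE) = 4.414 mm, so σ = P/A = E × (4.414/2625) = 159.8 MPa.
Force on the wall = σA = 159.8 × 1350 mm² = 215.7 kN.

P ≈ 216 kN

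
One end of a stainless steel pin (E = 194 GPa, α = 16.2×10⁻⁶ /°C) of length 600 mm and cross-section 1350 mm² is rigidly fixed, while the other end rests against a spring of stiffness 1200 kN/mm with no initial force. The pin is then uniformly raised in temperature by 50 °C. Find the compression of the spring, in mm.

δ ≈ 0.13 mm

If the spring were absent the pin would lengthen by αΔT L = 16.2×10⁻⁶ × 50 × 600 = 0.486 mm.
With a force P in the spring, the elastic change of the pin is PL/(AE) and that of the spring is P/k; compatibility requires their sum to equal δ_free.
So P = δ_free / [L/(AE) + 1/k] = 0.486 / [ 600/(1350×194×10³) + 1/(1200×10³) ].
P = 0.486 / 3.124×10⁻⁶ = 155600 N.
Spring compression = P/k = 155600/(1200×10³) = 0.1296 mm.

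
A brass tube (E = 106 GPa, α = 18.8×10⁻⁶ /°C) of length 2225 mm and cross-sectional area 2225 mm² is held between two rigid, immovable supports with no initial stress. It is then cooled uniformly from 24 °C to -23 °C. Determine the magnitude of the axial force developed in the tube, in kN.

With zero net strain, σ = E·αΔT = 106 GPa × 18.8×10⁻⁶ × 47 = 93.66 MPa.
P = AEαΔT = 2225 × 106×10³ × 18.8×10⁻⁶ × 47 = 208.4 kN (tensile).

P ≈ 208 kN (tensile)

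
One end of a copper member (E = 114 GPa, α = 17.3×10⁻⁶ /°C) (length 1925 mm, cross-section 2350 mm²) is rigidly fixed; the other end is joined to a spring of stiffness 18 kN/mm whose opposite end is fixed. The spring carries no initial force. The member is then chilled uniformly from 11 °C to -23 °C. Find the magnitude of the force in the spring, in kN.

The unrestrained thermal change is αΔT L = 17.3×10⁻⁶ × 34 × 1925 = 1.132 mm.
With a force P in the spring, the elastic change of the member is PL/(AE) and that of the spring is P/k; compatibility requires their sum to equal δ_free.
P [ L/(AE) + 1/k ] = δ_free → P [ 1925/(2350×114×10³) + 1/(18×10³) ] = 1.132.
P = 1.132 / 6.274×10⁻⁵ = 18050 N.

P ≈ 18 kN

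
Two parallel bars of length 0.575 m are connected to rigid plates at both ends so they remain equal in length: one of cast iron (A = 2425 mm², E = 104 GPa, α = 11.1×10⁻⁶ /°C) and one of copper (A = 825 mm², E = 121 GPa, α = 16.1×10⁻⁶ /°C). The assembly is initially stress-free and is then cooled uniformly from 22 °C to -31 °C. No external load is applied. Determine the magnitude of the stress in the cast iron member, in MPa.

σ ≈ 7.82 MPa (compressive)

Equilibrium of a rigid end plate with no external load gives equal and opposite internal forces ±P in the two members. Since α_{copper} > α_{cast iron}, cooling drives the copper into tension and the cast iron into compression.
Compatibility of the two members (thermal + elastic change equal): (α₁ − α₂)ΔT = P·[1/(A₁E₁) + 1/(A₂E₂)].
|α₁ − α₂|·ΔT = 5×10⁻⁶ × 53 = 0.000265.
1/(A₁E₁) + 1/(A₂E₂) = 1/(2425×104×10³) + 1/(825×121×10³) = 1.398×10⁻⁸ N⁻¹.
P = 0.000265 / 1.398×10⁻⁸ = 18950 N = 18.95 kN.
σ_{cast iron} = P/A₁ = 18950/2425 = 7.815 MPa, compressive.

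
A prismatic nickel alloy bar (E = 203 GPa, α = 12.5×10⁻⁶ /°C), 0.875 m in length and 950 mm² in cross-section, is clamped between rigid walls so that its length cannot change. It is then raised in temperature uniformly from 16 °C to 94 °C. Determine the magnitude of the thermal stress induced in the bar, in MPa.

With length fixed, the mechanical strain must cancel the thermal strain αΔT = 12.5×10⁻⁶ × 78 = 975×10⁻⁶.
The stress required to suppress this strain is σ = Eε = 203×10³ × 975×10⁻⁶ = 197.9 MPa, compressive since the bar is trying to expand.

σ ≈ 198 MPa (compressive)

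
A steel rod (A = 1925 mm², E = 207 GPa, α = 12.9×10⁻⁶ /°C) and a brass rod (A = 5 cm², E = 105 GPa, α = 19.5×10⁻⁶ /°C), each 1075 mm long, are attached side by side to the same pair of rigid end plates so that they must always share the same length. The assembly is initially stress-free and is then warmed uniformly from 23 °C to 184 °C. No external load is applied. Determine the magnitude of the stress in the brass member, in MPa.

σ ≈ 98.6 MPa (compressive)

The brass has the larger α, so on heating it would change length more than the steel if both were free. The rigid plates force a common final length, so the brass is put into compression and the steel into tension, with equal and opposite forces P (no external load).
Compatibility of the two members (thermal + elastic change equal): (α₁ − α₂)ΔT = P·[1/(A₁E₁) + 1/(A₂E₂)].
|α₁ − α₂|·ΔT = 6.6×10⁻⁶ × 161 = 0.001063.
1/(A₁E₁) + 1/(A₂E₂) = 1/(1925×207×10³) + 1/(500×105×10³) = 2.156×10⁻⁸ N⁻¹.
So P = 0.001063 / 2.156×10⁻⁸ = 49.29 kN.
σ_{brass} = P/A₂ = 49290/500 = 98.58 MPa, compressive.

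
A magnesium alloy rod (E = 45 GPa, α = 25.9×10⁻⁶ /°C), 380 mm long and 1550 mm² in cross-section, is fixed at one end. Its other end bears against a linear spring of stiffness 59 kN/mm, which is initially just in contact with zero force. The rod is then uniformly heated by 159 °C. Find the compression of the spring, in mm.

The unrestrained thermal change is αΔT L = 25.9×10⁻⁶ × 159 × 380 = 1.565 mm.
With a force P in the spring, the elastic change of the rod is PL/(AE) and that of the spring is P/k; compatibility requires their sum to equal δ_free.
So P = δ_free / [L/(AE) + 1/k] = 1.565 / [ 380/(1550×45×10³) + 1/(59×10³) ].
P = 1.565 / 2.24×10⁻⁵ = 69870 N.
Spring compression = P/k = 69870/(59×10³) = 1.184 mm.

δ ≈ 1.18 mm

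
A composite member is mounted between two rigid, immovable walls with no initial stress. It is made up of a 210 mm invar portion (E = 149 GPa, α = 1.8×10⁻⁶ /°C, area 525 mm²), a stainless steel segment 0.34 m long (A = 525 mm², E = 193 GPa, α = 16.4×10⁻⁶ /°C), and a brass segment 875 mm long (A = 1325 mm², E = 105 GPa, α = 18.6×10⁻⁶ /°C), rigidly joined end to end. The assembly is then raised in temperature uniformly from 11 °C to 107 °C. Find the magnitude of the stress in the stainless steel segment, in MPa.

Free thermal expansion of the whole bar: Σ αᵢΔT Lᵢ = 1.8×10⁻⁶×96×210 + 16.4×10⁻⁶×96×340 + 18.6×10⁻⁶×96×875 = 2.134 mm.
Since the ends are fixed, an axial force P builds up, equal in every segment, with P · Σ Lᵢ/(AᵢEᵢ) = δ_free.
The series flexibility is Σ Lᵢ/(AᵢEᵢ) = 210/(525×149×10³) + 340/(525×193×10³) + 875/(1325×105×10³) = 1.233×10⁻⁵ mm/N.
So P = 2.134 / 1.233×10⁻⁵ = 173.1 kN, compressive.
σ_{stainless steel} = P / A = 173100 / 525 = 329.7 MPa.

σ ≈ 330 MPa (compressive)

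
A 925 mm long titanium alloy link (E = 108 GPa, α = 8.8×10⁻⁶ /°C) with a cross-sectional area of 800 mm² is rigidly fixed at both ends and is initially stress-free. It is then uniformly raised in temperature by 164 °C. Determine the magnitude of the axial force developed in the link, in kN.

The ends cannot move, so σ = EαΔT = 108×10³ × 8.8×10⁻⁶ × 164 = 155.9 MPa.
Axial force P = σA = 155.9 × 800 = 124700 N = 124.7 kN, compressive.

P ≈ 125 kN (compressive)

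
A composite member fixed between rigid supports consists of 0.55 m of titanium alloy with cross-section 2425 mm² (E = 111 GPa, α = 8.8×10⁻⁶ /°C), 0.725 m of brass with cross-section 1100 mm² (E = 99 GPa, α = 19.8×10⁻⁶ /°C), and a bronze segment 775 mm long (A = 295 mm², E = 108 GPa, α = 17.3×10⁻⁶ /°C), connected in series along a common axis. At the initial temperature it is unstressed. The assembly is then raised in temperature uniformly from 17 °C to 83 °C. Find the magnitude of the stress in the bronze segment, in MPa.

σ ≈ 221 MPa (compressive)

Free thermal expansion of the whole bar: Σ αᵢΔT Lᵢ = 8.8×10⁻⁶×66×550 + 19.8×10⁻⁶×66×725 + 17.3×10⁻⁶×66×775 = 2.152 mm.
Since the ends are fixed, an axial force P builds up, equal in every segment, with P · Σ Lᵢ/(AᵢEᵢ) = δ_free.
Σ Lᵢ/(AᵢEᵢ) = 550/(2425×111×10³) + 725/(1100×99×10³) + 775/(295×108×10³) = 3.303×10⁻⁵ mm/N.
P = 2.152 / 3.303×10⁻⁵ = 65150 N = 65.15 kN, compressive.
σ_{bronze} = P / A = 65150 / 295 = 220.9 MPa.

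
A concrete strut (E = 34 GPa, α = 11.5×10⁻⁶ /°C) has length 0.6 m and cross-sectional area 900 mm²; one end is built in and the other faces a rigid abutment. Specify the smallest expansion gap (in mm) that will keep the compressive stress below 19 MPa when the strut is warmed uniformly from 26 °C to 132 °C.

With no wall the strut would lengthen by αΔT L = 11.5×10⁻⁶ × 106 × 600 = 0.7314 mm.
A stress of 19 MPa corresponds to the wall pushing the strut back by σL/E = 19×600/(34×10³) = 0.3353 mm.
The gap must absorb the remainder: g_min = 0.7314 − 0.3353 = 0.3961 mm.

g ≈ 0.396 mm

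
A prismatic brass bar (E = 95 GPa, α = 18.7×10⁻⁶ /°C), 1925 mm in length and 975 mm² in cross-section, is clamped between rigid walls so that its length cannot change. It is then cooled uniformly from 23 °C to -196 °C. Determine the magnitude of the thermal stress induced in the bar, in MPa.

The supports are rigid, so the total axial strain is zero. The restrained thermal strain is ε = αΔT = 18.7×10⁻⁶ × 219 = 4095.3×10⁻⁶.
The stress required to suppress this strain is σ = Eε = 95×10³ × 4095.3×10⁻⁶ = 389.1 MPa, tensile since the bar is trying to contract.

σ ≈ 389 MPa (tensile)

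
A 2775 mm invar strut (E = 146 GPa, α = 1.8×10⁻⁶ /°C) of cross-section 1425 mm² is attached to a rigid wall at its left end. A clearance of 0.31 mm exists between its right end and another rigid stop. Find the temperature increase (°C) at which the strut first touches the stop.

The gap closes when αΔT L = 0.31 mm, since the strut is still unstressed at that instant.
So ΔT = g/(αL) = 0.31/(1.8×10⁻⁶ × 2775) = 62.06 °C.

ΔT ≈ 62.1 °C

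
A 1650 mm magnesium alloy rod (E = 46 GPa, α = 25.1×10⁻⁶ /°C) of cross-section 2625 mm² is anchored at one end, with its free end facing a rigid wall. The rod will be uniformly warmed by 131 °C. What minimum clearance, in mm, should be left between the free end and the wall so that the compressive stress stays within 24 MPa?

Free expansion if unrestrained: δ_free = αΔT L = 25.1×10⁻⁶ × 131 × 1650 = 5.425 mm.
A stress of 24 MPa corresponds to the wall pushing the rod back by σL/E = 24×1650/(46×10³) = 0.8609 mm.
So the gap has to take up the difference, g_min = δ_free − σL/E = 5.425 − 0.8609 = 4.564 mm.

g ≈ 4.56 mm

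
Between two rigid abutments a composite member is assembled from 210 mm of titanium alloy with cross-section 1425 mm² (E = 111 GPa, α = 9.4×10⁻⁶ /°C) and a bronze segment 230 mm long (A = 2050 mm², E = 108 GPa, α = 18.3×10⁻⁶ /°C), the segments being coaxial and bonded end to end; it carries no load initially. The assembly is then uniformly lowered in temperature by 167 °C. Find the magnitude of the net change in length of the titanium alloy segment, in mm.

With the walls removed the bar would change length by δ_free = Σ αᵢΔT Lᵢ = 9.4×10⁻⁶×167×210 + 18.3×10⁻⁶×167×230 = 1.033 mm.
The rigid supports impose zero overall length change; the single axial force P common to all segments must satisfy P Σ Lᵢ/(AᵢEᵢ) = δ_free.
The series flexibility is Σ Lᵢ/(AᵢEᵢ) = 210/(1425×111×10³) + 230/(2050×108×10³) = 2.366×10⁻⁶ mm/N.
Hence P = δ_free / Σ(L/AE) = 1.033/2.366×10⁻⁶ = 436.3 kN (tensile).
For the titanium alloy segment, free thermal change = 9.4×10⁻⁶×167×210 = 0.3297 mm and elastic change from P = 436300×210/(1425×111×10³) = 0.5793 mm; these oppose, so the net change is 0.25 mm (segment lengthens).

|ΔL| ≈ 0.25 mm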